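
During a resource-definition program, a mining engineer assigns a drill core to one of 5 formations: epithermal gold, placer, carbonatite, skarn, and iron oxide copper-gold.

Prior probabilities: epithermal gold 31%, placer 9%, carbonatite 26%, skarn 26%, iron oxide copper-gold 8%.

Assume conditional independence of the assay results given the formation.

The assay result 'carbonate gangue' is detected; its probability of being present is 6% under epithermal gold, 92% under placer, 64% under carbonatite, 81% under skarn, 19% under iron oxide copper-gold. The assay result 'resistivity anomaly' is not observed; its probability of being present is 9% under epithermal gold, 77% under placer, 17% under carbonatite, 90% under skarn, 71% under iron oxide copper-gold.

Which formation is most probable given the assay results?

Multiply each prior by the joint likelihood of the assay result pattern (using 1 − P(present | H) for each absent assay result):
  epithermal gold: 0.31 × 0.06 × (1 − 0.09) = 0.016926
  placer: 0.09 × 0.92 × (1 − 0.77) = 0.019044
  carbonatite: 0.26 × 0.64 × (1 − 0.17) = 0.13811
  skarn: 0.26 × 0.81 × (1 − 0.90) = 0.02106
  iron oxide copper-gold: 0.08 × 0.19 × (1 − 0.71) = 0.004408
Marginal likelihood of the evidence = 0.19955.
P(epithermal gold | evidence) ≈ 0.016926 / 0.19955 ≈ 0.085
P(placer | evidence) ≈ 0.019044 / 0.19955 ≈ 0.095
P(carbonatite | evidence) ≈ 0.13811 / 0.19955 ≈ 0.692
P(skarn | evidence) ≈ 0.02106 / 0.19955 ≈ 0.106
P(iron oxide copper-gold | evidence) ≈ 0.004408 / 0.19955 ≈ 0.022
The largest is 0.692, so carbonatite is most probable.

carbonatite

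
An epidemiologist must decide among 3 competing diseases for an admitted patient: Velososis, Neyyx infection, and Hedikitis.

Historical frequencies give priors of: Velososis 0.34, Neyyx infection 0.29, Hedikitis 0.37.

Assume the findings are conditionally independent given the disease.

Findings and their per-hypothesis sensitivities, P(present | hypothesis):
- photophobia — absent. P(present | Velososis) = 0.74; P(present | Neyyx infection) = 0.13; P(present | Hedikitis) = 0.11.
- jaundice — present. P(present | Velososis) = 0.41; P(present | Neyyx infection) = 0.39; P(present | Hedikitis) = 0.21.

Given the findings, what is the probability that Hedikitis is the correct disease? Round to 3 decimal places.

By Bayes' rule with conditional independence, the unnormalized weight for each hypothesis is prior × ∏ likelihoods (using 1 − P(present | H) for each absent finding):
  Velososis: 0.34 × (1 − 0.74) × 0.41 = 0.036244
  Neyyx infection: 0.29 × (1 − 0.13) × 0.39 = 0.098397
  Hedikitis: 0.37 × (1 − 0.11) × 0.21 = 0.069153
Normalizing constant Z = 0.036244 + 0.098397 + 0.069153 = 0.20379.
P(Hedikitis | evidence) = 0.069153 / 0.20379 ≈ 0.339.

0.339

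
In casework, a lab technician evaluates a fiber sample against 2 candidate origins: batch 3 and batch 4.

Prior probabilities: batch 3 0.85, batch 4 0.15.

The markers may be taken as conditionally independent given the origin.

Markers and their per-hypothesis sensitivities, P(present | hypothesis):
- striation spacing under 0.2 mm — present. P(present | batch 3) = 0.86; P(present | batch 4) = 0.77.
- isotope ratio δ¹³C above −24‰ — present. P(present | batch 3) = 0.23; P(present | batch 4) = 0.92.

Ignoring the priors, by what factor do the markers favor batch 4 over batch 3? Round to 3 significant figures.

Take the product of per-marker likelihoods under each hypothesis, then divide.
  batch 4: 0.77 × 0.92 = 0.7084
  batch 3: 0.86 × 0.23 = 0.1978
Bayes factor = 0.7084 / 0.1978 ≈ 3.58

3.58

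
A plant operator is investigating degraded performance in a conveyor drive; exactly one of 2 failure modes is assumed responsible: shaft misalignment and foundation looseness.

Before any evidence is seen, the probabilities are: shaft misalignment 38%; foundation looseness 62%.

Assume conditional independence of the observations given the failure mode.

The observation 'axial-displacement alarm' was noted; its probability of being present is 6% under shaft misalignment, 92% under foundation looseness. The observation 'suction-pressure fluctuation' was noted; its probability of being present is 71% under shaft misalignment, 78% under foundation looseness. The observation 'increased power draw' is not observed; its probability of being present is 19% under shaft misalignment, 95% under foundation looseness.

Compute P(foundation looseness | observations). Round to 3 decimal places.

0.629

By Bayes' rule with conditional independence, the unnormalized weight for each hypothesis is prior × ∏ likelihoods (using 1 − P(present | H) for each absent observation):
  shaft misalignment: 0.38 × 0.06 × 0.71 × (1 − 0.19) = 0.013112
  foundation looseness: 0.62 × 0.92 × 0.78 × (1 − 0.95) = 0.022246
The unnormalized weights sum to 0.035358.
P(foundation looseness | evidence) = 0.022246 / 0.035358 ≈ 0.629.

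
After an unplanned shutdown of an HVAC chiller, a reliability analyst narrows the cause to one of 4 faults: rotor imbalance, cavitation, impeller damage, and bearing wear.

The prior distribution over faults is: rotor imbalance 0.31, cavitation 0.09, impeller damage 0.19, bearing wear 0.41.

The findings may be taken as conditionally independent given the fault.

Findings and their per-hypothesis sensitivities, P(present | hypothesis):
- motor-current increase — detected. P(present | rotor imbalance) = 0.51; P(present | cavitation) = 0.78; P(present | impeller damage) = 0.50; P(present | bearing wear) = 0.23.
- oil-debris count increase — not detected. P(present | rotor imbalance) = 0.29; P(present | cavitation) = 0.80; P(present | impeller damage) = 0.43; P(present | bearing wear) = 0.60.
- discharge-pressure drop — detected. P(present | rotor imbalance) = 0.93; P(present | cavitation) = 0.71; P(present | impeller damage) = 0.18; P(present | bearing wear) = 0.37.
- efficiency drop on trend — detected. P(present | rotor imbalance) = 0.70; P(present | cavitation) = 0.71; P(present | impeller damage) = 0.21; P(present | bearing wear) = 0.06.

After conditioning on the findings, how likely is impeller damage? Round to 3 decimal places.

0.025

For each hypothesis, the unnormalized posterior weight is prior × product of the finding likelihoods (using 1 − P(present | H) for each absent finding):
  rotor imbalance: 0.31 × 0.51 × (1 − 0.29) × 0.93 × 0.70 = 0.073075
  cavitation: 0.09 × 0.78 × (1 − 0.80) × 0.71 × 0.71 = 0.0070776
  impeller damage: 0.19 × 0.50 × (1 − 0.43) × 0.18 × 0.21 = 0.0020469
  bearing wear: 0.41 × 0.23 × (1 − 0.60) × 0.37 × 0.06 = 0.00083738
The unnormalized weights sum to 0.083037.
P(impeller damage | evidence) = 0.0020469 / 0.083037 ≈ 0.025.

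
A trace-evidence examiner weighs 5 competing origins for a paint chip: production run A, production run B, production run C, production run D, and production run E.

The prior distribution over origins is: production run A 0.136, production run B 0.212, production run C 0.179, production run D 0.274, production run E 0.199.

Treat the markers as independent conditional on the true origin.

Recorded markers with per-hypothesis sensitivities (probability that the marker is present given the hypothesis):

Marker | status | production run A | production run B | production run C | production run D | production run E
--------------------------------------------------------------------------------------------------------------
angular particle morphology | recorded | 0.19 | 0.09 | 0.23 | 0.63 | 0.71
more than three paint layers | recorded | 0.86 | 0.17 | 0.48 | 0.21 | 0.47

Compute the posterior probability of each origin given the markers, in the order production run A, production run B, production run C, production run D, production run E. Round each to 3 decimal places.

Multiply each prior by the joint likelihood of the marker pattern:
  production run A: 0.136 × 0.19 × 0.86 = 0.022222
  production run B: 0.212 × 0.09 × 0.17 = 0.0032436
  production run C: 0.179 × 0.23 × 0.48 = 0.019762
  production run D: 0.274 × 0.63 × 0.21 = 0.03625
  production run E: 0.199 × 0.71 × 0.47 = 0.066406
Marginal likelihood of the evidence = 0.14788.
P(production run A | evidence) = 0.022222 / 0.14788 ≈ 0.150
P(production run B | evidence) = 0.0032436 / 0.14788 ≈ 0.022
P(production run C | evidence) = 0.019762 / 0.14788 ≈ 0.134
P(production run D | evidence) = 0.03625 / 0.14788 ≈ 0.245
P(production run E | evidence) = 0.066406 / 0.14788 ≈ 0.449

0.150, 0.022, 0.134, 0.245, 0.449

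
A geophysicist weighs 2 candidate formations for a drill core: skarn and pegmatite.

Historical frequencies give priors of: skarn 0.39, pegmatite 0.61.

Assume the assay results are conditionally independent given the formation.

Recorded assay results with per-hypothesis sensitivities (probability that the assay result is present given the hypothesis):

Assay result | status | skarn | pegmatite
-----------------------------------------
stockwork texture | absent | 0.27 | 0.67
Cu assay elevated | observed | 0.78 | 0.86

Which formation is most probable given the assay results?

Multiply each prior by the joint likelihood of the assay result pattern (using 1 − P(present | H) for each absent assay result):
  skarn: 0.39 × (1 − 0.27) × 0.78 = 0.22207
  pegmatite: 0.61 × (1 − 0.67) × 0.86 = 0.17312
Marginal likelihood of the evidence = 0.39518.
P(skarn | evidence) ≈ 0.22207 / 0.39518 ≈ 0.562
P(pegmatite | evidence) ≈ 0.17312 / 0.39518 ≈ 0.438
The largest is 0.562, so skarn is most probable.

skarn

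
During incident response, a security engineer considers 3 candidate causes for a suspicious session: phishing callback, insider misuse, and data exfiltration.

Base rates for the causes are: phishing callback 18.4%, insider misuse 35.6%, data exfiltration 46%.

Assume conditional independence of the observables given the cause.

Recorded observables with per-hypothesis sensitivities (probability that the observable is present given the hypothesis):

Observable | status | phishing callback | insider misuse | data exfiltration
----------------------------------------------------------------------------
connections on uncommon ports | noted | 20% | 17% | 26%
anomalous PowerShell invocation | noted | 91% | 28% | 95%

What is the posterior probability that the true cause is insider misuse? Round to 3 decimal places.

By Bayes' rule with conditional independence, the unnormalized weight for each hypothesis is prior × ∏ likelihoods:
  phishing callback: 0.184 × 0.20 × 0.91 = 0.033488
  insider misuse: 0.356 × 0.17 × 0.28 = 0.016946
  data exfiltration: 0.460 × 0.26 × 0.95 = 0.11362
Normalizing constant Z = 0.033488 + 0.016946 + 0.11362 = 0.16405.
P(insider misuse | evidence) = 0.016946 / 0.16405 ≈ 0.103.

0.103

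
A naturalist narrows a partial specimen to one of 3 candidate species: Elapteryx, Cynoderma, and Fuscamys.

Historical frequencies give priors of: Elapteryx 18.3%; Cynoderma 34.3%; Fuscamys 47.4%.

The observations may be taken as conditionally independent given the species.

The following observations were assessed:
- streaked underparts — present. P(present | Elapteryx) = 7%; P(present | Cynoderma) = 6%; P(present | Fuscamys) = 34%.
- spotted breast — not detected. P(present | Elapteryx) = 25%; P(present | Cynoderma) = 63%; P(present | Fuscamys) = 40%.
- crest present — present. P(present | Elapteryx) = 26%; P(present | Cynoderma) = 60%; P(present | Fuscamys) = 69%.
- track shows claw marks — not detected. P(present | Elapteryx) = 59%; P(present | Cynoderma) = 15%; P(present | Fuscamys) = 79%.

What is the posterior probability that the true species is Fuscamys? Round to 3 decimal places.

0.741

For each hypothesis, the unnormalized posterior weight is prior × product of the observation likelihoods (using 1 − P(present | H) for each absent observation):
  Elapteryx: 0.183 × 0.07 × (1 − 0.25) × 0.26 × (1 − 0.59) = 0.0010242
  Cynoderma: 0.343 × 0.06 × (1 − 0.63) × 0.60 × (1 − 0.15) = 0.0038834
  Fuscamys: 0.474 × 0.34 × (1 − 0.40) × 0.69 × (1 − 0.79) = 0.014011
Normalizing constant Z = 0.0010242 + 0.0038834 + 0.014011 = 0.018919.
P(Fuscamys | evidence) = 0.014011 / 0.018919 ≈ 0.741.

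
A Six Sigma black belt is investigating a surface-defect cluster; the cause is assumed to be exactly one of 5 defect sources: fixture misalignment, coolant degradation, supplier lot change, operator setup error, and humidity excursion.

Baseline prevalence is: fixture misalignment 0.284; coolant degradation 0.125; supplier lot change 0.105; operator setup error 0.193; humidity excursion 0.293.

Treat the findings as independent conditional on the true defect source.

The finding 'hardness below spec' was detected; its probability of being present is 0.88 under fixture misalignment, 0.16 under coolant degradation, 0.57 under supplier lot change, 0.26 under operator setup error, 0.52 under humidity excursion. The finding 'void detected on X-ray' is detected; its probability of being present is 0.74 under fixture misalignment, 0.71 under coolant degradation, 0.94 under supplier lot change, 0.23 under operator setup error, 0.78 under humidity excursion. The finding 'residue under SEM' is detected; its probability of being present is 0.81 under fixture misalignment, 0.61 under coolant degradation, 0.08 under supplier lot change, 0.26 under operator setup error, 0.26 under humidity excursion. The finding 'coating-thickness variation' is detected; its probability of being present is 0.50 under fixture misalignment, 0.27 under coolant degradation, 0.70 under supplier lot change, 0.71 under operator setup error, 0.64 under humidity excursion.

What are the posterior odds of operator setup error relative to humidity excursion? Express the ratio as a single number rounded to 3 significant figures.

0.108

Posterior odds equal prior odds times the likelihood ratio; only the two competing hypotheses matter.
  operator setup error: 0.193 × 0.26 × 0.23 × 0.26 × 0.71 = 0.0021305
  humidity excursion: 0.293 × 0.52 × 0.78 × 0.26 × 0.64 = 0.019775
Odds(operator setup error : humidity excursion) = 0.0021305 / 0.019775 ≈ 0.108.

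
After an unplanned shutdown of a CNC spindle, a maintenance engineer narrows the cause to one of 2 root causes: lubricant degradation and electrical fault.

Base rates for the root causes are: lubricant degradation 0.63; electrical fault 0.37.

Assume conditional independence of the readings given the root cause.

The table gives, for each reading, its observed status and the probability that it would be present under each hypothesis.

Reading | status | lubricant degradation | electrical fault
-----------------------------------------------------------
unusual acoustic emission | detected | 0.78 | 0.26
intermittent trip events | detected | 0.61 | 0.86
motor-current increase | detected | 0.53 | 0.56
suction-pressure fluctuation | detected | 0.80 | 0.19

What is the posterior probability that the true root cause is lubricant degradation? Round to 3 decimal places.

For each hypothesis, the unnormalized posterior weight is prior × product of the reading likelihoods:
  lubricant degradation: 0.63 × 0.78 × 0.61 × 0.53 × 0.80 = 0.1271
  electrical fault: 0.37 × 0.26 × 0.86 × 0.56 × 0.19 = 0.0088027
Marginal likelihood of the evidence = 0.1359.
P(lubricant degradation | evidence) = 0.1271 / 0.1359 ≈ 0.935.

0.935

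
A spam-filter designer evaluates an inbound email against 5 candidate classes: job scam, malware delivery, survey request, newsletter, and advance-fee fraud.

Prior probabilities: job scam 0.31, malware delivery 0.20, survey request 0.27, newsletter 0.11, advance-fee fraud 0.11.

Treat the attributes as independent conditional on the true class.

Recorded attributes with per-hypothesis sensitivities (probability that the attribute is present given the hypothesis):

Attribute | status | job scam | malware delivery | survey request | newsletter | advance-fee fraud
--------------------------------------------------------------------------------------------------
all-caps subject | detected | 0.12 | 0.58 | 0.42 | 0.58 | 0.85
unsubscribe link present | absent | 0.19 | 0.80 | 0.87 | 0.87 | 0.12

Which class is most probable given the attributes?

advance-fee fraud

Multiply each prior by the joint likelihood of the attribute pattern (using 1 − P(present | H) for each absent attribute):
  job scam: 0.31 × 0.12 × (1 − 0.19) = 0.030132
  malware delivery: 0.20 × 0.58 × (1 − 0.80) = 0.0232
  survey request: 0.27 × 0.42 × (1 − 0.87) = 0.014742
  newsletter: 0.11 × 0.58 × (1 − 0.87) = 0.008294
  advance-fee fraud: 0.11 × 0.85 × (1 − 0.12) = 0.08228
The unnormalized weights sum to 0.15865.
P(job scam | evidence) ≈ 0.030132 / 0.15865 ≈ 0.190
P(malware delivery | evidence) ≈ 0.0232 / 0.15865 ≈ 0.146
P(survey request | evidence) ≈ 0.014742 / 0.15865 ≈ 0.093
P(newsletter | evidence) ≈ 0.008294 / 0.15865 ≈ 0.052
P(advance-fee fraud | evidence) ≈ 0.08228 / 0.15865 ≈ 0.519
The largest is 0.519, so advance-fee fraud is most probable.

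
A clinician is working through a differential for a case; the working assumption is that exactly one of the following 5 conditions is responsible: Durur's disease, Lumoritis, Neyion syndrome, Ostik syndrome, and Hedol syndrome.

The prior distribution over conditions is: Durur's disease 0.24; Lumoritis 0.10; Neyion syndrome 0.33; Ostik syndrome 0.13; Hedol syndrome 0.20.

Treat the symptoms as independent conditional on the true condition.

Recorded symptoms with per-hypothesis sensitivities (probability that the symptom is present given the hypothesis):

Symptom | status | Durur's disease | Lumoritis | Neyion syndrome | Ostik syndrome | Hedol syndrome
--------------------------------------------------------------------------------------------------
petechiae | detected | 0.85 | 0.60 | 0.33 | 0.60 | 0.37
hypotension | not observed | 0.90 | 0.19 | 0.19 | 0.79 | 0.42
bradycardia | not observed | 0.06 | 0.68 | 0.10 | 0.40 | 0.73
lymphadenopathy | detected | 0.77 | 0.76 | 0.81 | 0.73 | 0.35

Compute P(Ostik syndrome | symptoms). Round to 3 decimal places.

0.070

For each hypothesis, the unnormalized posterior weight is prior × product of the symptom likelihoods (using 1 − P(present | H) for each absent symptom):
  Durur's disease: 0.24 × 0.85 × (1 − 0.90) × (1 − 0.06) × 0.77 = 0.014766
  Lumoritis: 0.10 × 0.60 × (1 − 0.19) × (1 − 0.68) × 0.76 = 0.01182
  Neyion syndrome: 0.33 × 0.33 × (1 − 0.19) × (1 − 0.10) × 0.81 = 0.064304
  Ostik syndrome: 0.13 × 0.60 × (1 − 0.79) × (1 − 0.40) × 0.73 = 0.0071744
  Hedol syndrome: 0.20 × 0.37 × (1 − 0.42) × (1 − 0.73) × 0.35 = 0.0040559
Normalizing constant Z = 0.014766 + 0.01182 + 0.064304 + 0.0071744 + 0.0040559 = 0.10212.
P(Ostik syndrome | evidence) = 0.0071744 / 0.10212 ≈ 0.070.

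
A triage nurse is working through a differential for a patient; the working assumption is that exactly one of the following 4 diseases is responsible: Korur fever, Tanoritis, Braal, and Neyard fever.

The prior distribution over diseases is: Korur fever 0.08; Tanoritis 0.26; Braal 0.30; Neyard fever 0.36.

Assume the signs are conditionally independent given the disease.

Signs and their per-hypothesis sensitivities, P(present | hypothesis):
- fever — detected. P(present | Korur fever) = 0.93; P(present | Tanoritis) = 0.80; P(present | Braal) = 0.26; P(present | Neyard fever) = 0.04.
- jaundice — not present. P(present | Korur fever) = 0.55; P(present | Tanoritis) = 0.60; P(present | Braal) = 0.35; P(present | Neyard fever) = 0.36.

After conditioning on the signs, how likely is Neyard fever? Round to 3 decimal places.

0.052

For each hypothesis, the unnormalized posterior weight is prior × product of the sign likelihoods (using 1 − P(present | H) for each absent sign):
  Korur fever: 0.08 × 0.93 × (1 − 0.55) = 0.03348
  Tanoritis: 0.26 × 0.80 × (1 − 0.60) = 0.0832
  Braal: 0.30 × 0.26 × (1 − 0.35) = 0.0507
  Neyard fever: 0.36 × 0.04 × (1 − 0.36) = 0.009216
Marginal likelihood of the evidence = 0.1766.
P(Neyard fever | evidence) = 0.009216 / 0.1766 ≈ 0.052.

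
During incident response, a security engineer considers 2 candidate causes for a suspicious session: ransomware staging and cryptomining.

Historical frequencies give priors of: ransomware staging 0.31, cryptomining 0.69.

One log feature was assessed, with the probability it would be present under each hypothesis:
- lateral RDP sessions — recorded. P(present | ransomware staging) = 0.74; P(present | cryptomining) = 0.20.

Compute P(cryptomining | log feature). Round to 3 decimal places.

0.376

For each hypothesis, the unnormalized posterior weight is prior × likelihood:
  ransomware staging: 0.31 × 0.74 = 0.2294
  cryptomining: 0.69 × 0.20 = 0.138
The unnormalized weights sum to 0.3674.
P(cryptomining | evidence) = 0.138 / 0.3674 ≈ 0.376.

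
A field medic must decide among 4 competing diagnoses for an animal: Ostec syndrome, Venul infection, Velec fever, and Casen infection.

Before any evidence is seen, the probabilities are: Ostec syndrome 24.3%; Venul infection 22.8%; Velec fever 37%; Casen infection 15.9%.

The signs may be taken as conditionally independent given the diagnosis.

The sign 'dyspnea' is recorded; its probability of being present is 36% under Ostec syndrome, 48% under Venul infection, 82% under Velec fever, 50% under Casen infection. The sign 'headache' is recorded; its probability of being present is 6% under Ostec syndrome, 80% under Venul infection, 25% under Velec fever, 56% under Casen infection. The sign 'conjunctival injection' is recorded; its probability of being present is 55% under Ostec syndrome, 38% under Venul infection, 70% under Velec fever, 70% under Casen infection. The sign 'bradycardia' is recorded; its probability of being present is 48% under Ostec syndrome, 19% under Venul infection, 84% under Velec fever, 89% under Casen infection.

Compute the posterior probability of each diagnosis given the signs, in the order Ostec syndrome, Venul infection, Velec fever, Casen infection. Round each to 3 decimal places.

0.017, 0.079, 0.557, 0.347

By Bayes' rule with conditional independence, the unnormalized weight for each hypothesis is prior × ∏ likelihoods:
  Ostec syndrome: 0.243 × 0.36 × 0.06 × 0.55 × 0.48 = 0.0013857
  Venul infection: 0.228 × 0.48 × 0.80 × 0.38 × 0.19 = 0.0063213
  Velec fever: 0.370 × 0.82 × 0.25 × 0.70 × 0.84 = 0.0446
  Casen infection: 0.159 × 0.50 × 0.56 × 0.70 × 0.89 = 0.027736
Normalizing constant Z = 0.0013857 + 0.0063213 + 0.0446 + 0.027736 = 0.080043.
P(Ostec syndrome | evidence) = 0.0013857 / 0.080043 ≈ 0.017
P(Venul infection | evidence) = 0.0063213 / 0.080043 ≈ 0.079
P(Velec fever | evidence) = 0.0446 / 0.080043 ≈ 0.557
P(Casen infection | evidence) = 0.027736 / 0.080043 ≈ 0.347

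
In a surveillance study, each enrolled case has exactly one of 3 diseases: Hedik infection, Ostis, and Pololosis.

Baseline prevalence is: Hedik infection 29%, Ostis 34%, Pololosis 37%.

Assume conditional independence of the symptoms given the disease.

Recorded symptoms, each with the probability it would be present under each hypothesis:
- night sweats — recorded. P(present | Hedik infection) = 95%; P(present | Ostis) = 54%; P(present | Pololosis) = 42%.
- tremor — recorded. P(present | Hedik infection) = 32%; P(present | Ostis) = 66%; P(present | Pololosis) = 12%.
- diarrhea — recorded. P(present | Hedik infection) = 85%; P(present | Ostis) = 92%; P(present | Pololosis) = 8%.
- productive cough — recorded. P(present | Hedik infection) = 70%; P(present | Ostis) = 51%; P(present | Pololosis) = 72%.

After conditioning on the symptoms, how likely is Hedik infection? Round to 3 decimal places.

0.475

By Bayes' rule with conditional independence, the unnormalized weight for each hypothesis is prior × ∏ likelihoods:
  Hedik infection: 0.29 × 0.95 × 0.32 × 0.85 × 0.70 = 0.052455
  Ostis: 0.34 × 0.54 × 0.66 × 0.92 × 0.51 = 0.056856
  Pololosis: 0.37 × 0.42 × 0.12 × 0.08 × 0.72 = 0.0010741
Marginal likelihood of the evidence = 0.11039.
P(Hedik infection | evidence) = 0.052455 / 0.11039 ≈ 0.475.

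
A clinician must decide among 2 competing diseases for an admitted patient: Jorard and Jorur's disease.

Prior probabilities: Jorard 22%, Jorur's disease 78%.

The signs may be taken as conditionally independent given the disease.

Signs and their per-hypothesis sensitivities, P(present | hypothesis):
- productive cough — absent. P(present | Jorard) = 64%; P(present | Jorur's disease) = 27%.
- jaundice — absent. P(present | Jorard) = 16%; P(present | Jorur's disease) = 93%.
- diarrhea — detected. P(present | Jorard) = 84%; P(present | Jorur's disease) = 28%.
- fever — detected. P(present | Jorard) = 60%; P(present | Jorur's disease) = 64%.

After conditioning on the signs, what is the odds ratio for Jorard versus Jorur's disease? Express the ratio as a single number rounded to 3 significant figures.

The normalizing constant cancels in an odds ratio, so compute prior × likelihood for the two hypotheses only (using 1 − P(present | H) for each absent sign):
  Jorard: 0.22 × (1 − 0.64) × (1 − 0.16) × 0.84 × 0.60 = 0.03353
  Jorur's disease: 0.78 × (1 − 0.27) × (1 − 0.93) × 0.28 × 0.64 = 0.0071426
Odds(Jorard : Jorur's disease) = 0.03353 / 0.0071426 ≈ 4.69.

4.69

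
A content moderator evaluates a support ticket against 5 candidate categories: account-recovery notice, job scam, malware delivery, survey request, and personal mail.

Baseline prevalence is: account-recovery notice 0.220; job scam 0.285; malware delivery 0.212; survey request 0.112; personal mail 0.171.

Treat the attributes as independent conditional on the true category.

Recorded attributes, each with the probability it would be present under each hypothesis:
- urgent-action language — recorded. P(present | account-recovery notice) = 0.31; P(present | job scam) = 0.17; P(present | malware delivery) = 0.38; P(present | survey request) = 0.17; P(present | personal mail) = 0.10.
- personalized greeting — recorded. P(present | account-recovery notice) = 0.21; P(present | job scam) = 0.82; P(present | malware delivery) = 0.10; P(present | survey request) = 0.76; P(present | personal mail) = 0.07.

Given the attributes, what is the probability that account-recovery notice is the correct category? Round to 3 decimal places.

By Bayes' rule with conditional independence, the unnormalized weight for each hypothesis is prior × ∏ likelihoods:
  account-recovery notice: 0.220 × 0.31 × 0.21 = 0.014322
  job scam: 0.285 × 0.17 × 0.82 = 0.039729
  malware delivery: 0.212 × 0.38 × 0.10 = 0.008056
  survey request: 0.112 × 0.17 × 0.76 = 0.01447
  personal mail: 0.171 × 0.10 × 0.07 = 0.001197
Marginal likelihood of the evidence = 0.077774.
P(account-recovery notice | evidence) = 0.014322 / 0.077774 ≈ 0.184.

0.184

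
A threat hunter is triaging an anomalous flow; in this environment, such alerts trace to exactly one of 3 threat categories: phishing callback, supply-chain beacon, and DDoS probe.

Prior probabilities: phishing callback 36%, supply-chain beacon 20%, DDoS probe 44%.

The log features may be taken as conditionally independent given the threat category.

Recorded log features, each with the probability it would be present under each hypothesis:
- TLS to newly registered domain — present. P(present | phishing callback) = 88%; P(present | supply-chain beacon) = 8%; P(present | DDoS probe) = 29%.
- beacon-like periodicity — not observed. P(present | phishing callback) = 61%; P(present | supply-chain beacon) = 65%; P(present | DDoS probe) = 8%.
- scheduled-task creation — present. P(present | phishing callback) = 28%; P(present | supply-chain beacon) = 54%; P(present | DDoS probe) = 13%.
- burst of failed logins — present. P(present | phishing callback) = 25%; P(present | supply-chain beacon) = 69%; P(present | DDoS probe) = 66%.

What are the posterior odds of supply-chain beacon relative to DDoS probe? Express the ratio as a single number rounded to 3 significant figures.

Posterior odds equal prior odds times the likelihood ratio; only the two competing hypotheses matter (using 1 − P(present | H) for each absent log feature).
  supply-chain beacon: 0.20 × 0.08 × (1 − 0.65) × 0.54 × 0.69 = 0.0020866
  DDoS probe: 0.44 × 0.29 × (1 − 0.08) × 0.13 × 0.66 = 0.010072
Posterior odds = 0.0020866 / 0.010072 ≈ 0.207.

0.207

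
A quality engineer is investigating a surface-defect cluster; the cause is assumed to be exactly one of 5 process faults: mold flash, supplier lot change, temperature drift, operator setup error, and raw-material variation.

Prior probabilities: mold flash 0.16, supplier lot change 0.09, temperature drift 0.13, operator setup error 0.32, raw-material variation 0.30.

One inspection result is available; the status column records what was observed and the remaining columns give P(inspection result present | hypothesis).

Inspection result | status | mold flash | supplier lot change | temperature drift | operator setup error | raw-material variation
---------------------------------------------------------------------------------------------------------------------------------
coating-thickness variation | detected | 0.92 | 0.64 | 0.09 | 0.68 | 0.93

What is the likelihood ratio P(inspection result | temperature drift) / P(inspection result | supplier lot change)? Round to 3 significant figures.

The Bayes factor is the ratio of the two likelihoods.
  temperature drift: 0.09
  supplier lot change: 0.64
Bayes factor = 0.09 / 0.64 ≈ 0.141

0.141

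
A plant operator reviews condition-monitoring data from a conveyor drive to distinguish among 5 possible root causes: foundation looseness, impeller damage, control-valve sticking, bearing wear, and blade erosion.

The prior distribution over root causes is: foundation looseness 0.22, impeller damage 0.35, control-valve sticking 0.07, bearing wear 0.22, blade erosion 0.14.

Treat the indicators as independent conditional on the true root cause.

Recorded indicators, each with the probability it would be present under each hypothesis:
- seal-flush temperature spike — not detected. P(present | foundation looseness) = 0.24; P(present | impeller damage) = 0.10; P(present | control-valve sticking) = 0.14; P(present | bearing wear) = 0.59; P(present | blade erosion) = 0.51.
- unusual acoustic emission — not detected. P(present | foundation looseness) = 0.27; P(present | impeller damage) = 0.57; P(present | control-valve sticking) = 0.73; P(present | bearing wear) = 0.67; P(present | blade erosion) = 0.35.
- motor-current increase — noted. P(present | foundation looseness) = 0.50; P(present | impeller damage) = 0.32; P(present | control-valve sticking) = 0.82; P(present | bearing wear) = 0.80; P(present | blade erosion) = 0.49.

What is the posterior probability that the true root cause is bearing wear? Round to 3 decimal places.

By Bayes' rule with conditional independence, the unnormalized weight for each hypothesis is prior × ∏ likelihoods (using 1 − P(present | H) for each absent indicator):
  foundation looseness: 0.22 × (1 − 0.24) × (1 − 0.27) × 0.50 = 0.061028
  impeller damage: 0.35 × (1 − 0.10) × (1 − 0.57) × 0.32 = 0.043344
  control-valve sticking: 0.07 × (1 − 0.14) × (1 − 0.73) × 0.82 = 0.013328
  bearing wear: 0.22 × (1 − 0.59) × (1 − 0.67) × 0.80 = 0.023813
  blade erosion: 0.14 × (1 − 0.51) × (1 − 0.35) × 0.49 = 0.021849
Marginal likelihood of the evidence = 0.16336.
P(bearing wear | evidence) = 0.023813 / 0.16336 ≈ 0.146.

0.146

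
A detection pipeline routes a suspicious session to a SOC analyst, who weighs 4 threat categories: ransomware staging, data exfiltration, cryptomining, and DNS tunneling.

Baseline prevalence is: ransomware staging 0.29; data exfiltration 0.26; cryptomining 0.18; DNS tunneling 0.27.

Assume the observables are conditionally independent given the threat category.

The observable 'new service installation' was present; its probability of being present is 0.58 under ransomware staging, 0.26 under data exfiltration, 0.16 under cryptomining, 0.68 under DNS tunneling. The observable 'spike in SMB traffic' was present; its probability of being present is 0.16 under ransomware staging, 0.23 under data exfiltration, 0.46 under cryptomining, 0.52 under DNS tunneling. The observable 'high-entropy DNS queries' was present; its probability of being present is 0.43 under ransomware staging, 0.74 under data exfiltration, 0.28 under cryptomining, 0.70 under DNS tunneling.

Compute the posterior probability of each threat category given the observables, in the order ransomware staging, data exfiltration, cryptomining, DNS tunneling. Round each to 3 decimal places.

By Bayes' rule with conditional independence, the unnormalized weight for each hypothesis is prior × ∏ likelihoods:
  ransomware staging: 0.29 × 0.58 × 0.16 × 0.43 = 0.011572
  data exfiltration: 0.26 × 0.26 × 0.23 × 0.74 = 0.011506
  cryptomining: 0.18 × 0.16 × 0.46 × 0.28 = 0.0037094
  DNS tunneling: 0.27 × 0.68 × 0.52 × 0.70 = 0.06683
Normalizing constant Z = 0.011572 + 0.011506 + 0.0037094 + 0.06683 = 0.093618.
P(ransomware staging | evidence) = 0.011572 / 0.093618 ≈ 0.124
P(data exfiltration | evidence) = 0.011506 / 0.093618 ≈ 0.123
P(cryptomining | evidence) = 0.0037094 / 0.093618 ≈ 0.040
P(DNS tunneling | evidence) = 0.06683 / 0.093618 ≈ 0.714

0.124, 0.123, 0.040, 0.714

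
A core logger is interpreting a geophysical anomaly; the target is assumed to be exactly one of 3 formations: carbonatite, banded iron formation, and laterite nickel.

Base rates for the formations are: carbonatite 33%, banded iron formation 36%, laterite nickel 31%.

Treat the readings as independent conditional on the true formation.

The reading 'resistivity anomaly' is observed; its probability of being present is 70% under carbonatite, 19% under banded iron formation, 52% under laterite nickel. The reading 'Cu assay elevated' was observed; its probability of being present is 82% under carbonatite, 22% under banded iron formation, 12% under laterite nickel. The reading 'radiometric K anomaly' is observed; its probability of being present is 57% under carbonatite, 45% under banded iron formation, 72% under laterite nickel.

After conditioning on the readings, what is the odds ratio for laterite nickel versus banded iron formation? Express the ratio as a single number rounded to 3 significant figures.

Posterior odds equal prior odds times the likelihood ratio; only the two competing hypotheses matter.
  laterite nickel: 0.31 × 0.52 × 0.12 × 0.72 = 0.013928
  banded iron formation: 0.36 × 0.19 × 0.22 × 0.45 = 0.0067716
Posterior odds = 0.013928 / 0.0067716 ≈ 2.06.

2.06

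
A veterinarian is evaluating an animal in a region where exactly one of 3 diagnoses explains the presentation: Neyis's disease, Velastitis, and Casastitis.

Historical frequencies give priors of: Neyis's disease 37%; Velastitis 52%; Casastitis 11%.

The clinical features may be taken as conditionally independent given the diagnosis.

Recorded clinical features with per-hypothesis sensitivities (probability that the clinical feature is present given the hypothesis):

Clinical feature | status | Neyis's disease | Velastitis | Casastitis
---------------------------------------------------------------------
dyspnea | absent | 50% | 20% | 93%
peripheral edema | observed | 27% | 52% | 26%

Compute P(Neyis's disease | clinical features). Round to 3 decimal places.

0.186

Multiply each prior by the joint likelihood of the clinical feature pattern (using 1 − P(present | H) for each absent clinical feature):
  Neyis's disease: 0.37 × (1 − 0.50) × 0.27 = 0.04995
  Velastitis: 0.52 × (1 − 0.20) × 0.52 = 0.21632
  Casastitis: 0.11 × (1 − 0.93) × 0.26 = 0.002002
Marginal likelihood of the evidence = 0.26827.
P(Neyis's disease | evidence) = 0.04995 / 0.26827 ≈ 0.186.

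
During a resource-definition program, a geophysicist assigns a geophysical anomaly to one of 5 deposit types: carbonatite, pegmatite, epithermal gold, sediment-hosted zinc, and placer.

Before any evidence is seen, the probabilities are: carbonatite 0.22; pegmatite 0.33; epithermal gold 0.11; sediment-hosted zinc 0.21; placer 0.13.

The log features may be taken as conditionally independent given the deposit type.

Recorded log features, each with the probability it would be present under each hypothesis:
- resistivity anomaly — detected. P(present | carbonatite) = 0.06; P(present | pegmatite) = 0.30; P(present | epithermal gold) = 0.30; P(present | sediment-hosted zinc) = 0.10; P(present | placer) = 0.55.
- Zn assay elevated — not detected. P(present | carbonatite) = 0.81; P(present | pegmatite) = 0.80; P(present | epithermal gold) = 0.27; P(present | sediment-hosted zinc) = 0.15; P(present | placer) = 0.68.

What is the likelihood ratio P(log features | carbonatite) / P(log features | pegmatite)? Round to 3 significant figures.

Take the product of per-log feature likelihoods under each hypothesis (using 1 − P(present | H) for each absent log feature), then divide.
  carbonatite: 0.06 × (1 − 0.81) = 0.0114
  pegmatite: 0.30 × (1 − 0.80) = 0.06
Bayes factor = 0.0114 / 0.06 ≈ 0.190

0.190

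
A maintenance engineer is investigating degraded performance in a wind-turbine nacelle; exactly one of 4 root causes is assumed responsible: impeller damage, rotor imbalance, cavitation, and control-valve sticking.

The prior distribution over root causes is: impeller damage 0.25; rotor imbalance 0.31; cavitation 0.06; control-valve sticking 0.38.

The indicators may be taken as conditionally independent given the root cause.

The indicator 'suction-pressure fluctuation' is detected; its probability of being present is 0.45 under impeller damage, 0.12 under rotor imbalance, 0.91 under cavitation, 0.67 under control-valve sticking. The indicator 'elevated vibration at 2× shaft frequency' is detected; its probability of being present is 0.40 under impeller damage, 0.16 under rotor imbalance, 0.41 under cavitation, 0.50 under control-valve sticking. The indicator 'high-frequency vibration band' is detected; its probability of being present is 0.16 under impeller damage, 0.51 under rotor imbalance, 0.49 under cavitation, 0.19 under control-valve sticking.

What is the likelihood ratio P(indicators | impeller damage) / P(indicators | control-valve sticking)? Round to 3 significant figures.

Joint likelihood of the indicator pattern under each hypothesis:
  impeller damage: 0.45 × 0.40 × 0.16 = 0.0288
  control-valve sticking: 0.67 × 0.50 × 0.19 = 0.06365
Bayes factor = 0.0288 / 0.06365 ≈ 0.452

0.452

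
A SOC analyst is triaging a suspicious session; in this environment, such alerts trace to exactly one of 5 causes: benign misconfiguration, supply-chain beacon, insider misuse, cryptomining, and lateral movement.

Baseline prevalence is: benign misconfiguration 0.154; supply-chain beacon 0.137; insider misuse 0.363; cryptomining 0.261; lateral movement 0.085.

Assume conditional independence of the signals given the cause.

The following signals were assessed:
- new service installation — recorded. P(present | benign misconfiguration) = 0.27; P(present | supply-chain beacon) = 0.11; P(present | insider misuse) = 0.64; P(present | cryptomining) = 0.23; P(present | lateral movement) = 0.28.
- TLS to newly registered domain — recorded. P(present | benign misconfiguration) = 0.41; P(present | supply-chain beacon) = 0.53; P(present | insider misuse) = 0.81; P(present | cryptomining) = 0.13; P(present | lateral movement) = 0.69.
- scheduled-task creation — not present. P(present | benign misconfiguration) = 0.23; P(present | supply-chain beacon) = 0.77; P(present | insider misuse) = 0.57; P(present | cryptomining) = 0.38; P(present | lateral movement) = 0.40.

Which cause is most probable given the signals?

For each hypothesis, the unnormalized posterior weight is prior × product of the signal likelihoods (using 1 − P(present | H) for each absent signal):
  benign misconfiguration: 0.154 × 0.27 × 0.41 × (1 − 0.23) = 0.013127
  supply-chain beacon: 0.137 × 0.11 × 0.53 × (1 − 0.77) = 0.001837
  insider misuse: 0.363 × 0.64 × 0.81 × (1 − 0.57) = 0.080917
  cryptomining: 0.261 × 0.23 × 0.13 × (1 − 0.38) = 0.0048384
  lateral movement: 0.085 × 0.28 × 0.69 × (1 − 0.40) = 0.0098532
Marginal likelihood of the evidence = 0.11057.
P(benign misconfiguration | evidence) ≈ 0.013127 / 0.11057 ≈ 0.119
P(supply-chain beacon | evidence) ≈ 0.001837 / 0.11057 ≈ 0.017
P(insider misuse | evidence) ≈ 0.080917 / 0.11057 ≈ 0.732
P(cryptomining | evidence) ≈ 0.0048384 / 0.11057 ≈ 0.044
P(lateral movement | evidence) ≈ 0.0098532 / 0.11057 ≈ 0.089
The largest is 0.732, so insider misuse is most probable.

insider misuse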